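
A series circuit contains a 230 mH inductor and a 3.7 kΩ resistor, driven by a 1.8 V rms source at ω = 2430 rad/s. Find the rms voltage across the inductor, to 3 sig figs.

0.269 V

X_L = ωL = 559 Ω
Z = 3700 + j559 Ω
|Z| = √(3700² + 559²) = 3740 Ω
I = V/|Z| = 481 μA
V_L = I·|Z_L| = 0.000481 × 559 = 0.269 V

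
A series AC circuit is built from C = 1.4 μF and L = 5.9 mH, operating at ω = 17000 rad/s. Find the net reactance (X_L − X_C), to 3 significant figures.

58.3 Ω

X_L = ωL = 100 Ω
X_C = 1/(ωC) = 42.0 Ω
X = 100 − 42.0 = 58.3 Ω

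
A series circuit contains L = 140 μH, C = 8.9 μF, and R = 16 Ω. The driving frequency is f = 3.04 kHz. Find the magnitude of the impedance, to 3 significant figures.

16.3 Ω

ω = 2πf = 19100 rad/s
X_L = ωL = 2.67 Ω
X_C = 1/(ωC) = 5.88 Ω
Net reactance X = X_L − X_C = -3.21 Ω
Z = 16.0 − j3.21 Ω
|Z| = √(16.0² + 3.21²) = 16.3 Ω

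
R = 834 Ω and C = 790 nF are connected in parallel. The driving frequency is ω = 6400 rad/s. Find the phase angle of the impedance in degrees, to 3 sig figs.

X_C = 1/(ωC) = 198 Ω
Parallel: admittances add. Y = 1/R + jωC
Y = (0.00120 + j0.00506) S
|Y| = 0.00520 S → |Z| = 1/|Y| = 192 Ω, ∠Z = −∠Y = -76.7°

-76.7°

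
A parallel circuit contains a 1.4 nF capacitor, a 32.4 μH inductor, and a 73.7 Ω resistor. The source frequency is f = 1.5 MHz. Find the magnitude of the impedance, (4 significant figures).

ω = 2πf = 9.425e+06 rad/s
X_L = ωL = 305.4 Ω
X_C = 1/(ωC) = 75.79 Ω
Parallel: admittances add. Y = 1/R + 1/(jωL) + jωC
Y = (0.01357 + j0.009920) S
|Y| = 0.01681 S → |Z| = 1/|Y| = 59.50 Ω, ∠Z = −∠Y = -36.17°

59.50 Ω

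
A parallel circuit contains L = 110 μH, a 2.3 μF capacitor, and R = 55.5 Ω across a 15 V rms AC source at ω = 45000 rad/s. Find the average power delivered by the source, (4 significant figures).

4.054 W

X_L = ωL = 4.950 Ω
X_C = 1/(ωC) = 9.662 Ω
Parallel: admittances add. Y = 1/R + 1/(jωL) + jωC
Y = (0.01802 − j0.09852) S
|Y| = 0.1002 S → |Z| = 1/|Y| = 9.985 Ω, ∠Z = −∠Y = 79.64°
I = V/|Z| = 1.502 A
P = VI cos φ = 15 × 1.502 × cos(79.64°) = 4.054 W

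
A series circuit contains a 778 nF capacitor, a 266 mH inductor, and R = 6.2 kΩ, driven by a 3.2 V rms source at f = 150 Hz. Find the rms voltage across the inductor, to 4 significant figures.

ω = 2πf = 942.5 rad/s
X_L = ωL = 250.7 Ω
X_C = 1/(ωC) = 1364 Ω
Net reactance X = X_L − X_C = -1113 Ω
Z = 6200 − j1113 Ω
|Z| = √(6200² + 1113²) = 6299 Ω
I = V/|Z| = 508.0 μA
V_L = I·|Z_L| = 0.0005080 × 250.7 = 0.1274 V

0.1274 V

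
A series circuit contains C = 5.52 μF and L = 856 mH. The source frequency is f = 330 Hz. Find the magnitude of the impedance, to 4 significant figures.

ω = 2πf = 2073 rad/s
X_L = ωL = 1775 Ω
X_C = 1/(ωC) = 87.37 Ω
Net reactance X = X_L − X_C = 1688 Ω
Z = j1688 Ω
|Z| = √(0² + 1688²) = 1688 Ω

1688 Ω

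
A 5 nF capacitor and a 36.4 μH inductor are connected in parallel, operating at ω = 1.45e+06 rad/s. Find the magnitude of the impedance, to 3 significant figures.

X_L = ωL = 52.8 Ω
X_C = 1/(ωC) = 138 Ω
Parallel: admittances add. Y = 1/(jωL) + jωC
Y = (0 − j0.0117) S
|Y| = 0.0117 S → |Z| = 1/|Y| = 85.5 Ω, ∠Z = −∠Y = 90.0°

85.5 Ω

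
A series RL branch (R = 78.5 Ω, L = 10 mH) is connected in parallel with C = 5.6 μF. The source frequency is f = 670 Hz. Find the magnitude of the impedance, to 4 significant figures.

48.13 Ω

ω = 2πf = 4210 rad/s
X_L = ωL = 42.10 Ω
X_C = 1/(ωC) = 42.42 Ω
Branch 1 (R+jX_L): Z₁ = 78.50 + j42.10 Ω, |Z₁| = 89.08 Ω
Branch 2 (−jX_C): Z₂ = −j42.42 Ω
Parallel: Z = Z₁Z₂/(Z₁+Z₂), |Z| = 48.13 Ω, ∠Z = -61.56°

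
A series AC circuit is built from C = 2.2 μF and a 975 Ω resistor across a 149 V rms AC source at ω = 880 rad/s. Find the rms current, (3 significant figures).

135 mA

X_C = 1/(ωC) = 517 Ω
Z = 975 − j517 Ω
|Z| = √(975² + 517²) = 1100 Ω
I = V/|Z| = 149/1100 = 135 mA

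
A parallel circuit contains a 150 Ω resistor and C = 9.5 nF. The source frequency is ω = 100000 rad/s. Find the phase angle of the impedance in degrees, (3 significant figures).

X_C = 1/(ωC) = 1050 Ω
Parallel: admittances add. Y = 1/R + jωC
Y = (0.00667 + j0.000950) S
|Y| = 0.00673 S → |Z| = 1/|Y| = 148 Ω, ∠Z = −∠Y = -8.11°

-8.11°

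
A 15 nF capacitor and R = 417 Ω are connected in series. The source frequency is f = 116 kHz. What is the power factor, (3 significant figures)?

ω = 2πf = 728800 rad/s
X_C = 1/(ωC) = 91.5 Ω
Z = 417 − j91.5 Ω
|Z| = √(417² + 91.5²) = 427 Ω
∠Z = arctan(-91.5/417) = -12.4°
cos φ = cos(-12.4°) = 0.977

0.977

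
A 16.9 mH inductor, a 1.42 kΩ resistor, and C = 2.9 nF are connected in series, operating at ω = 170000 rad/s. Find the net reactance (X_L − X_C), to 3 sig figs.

845 Ω

X_L = ωL = 2870 Ω
X_C = 1/(ωC) = 2030 Ω
X = 2870 − 2030 = 845 Ω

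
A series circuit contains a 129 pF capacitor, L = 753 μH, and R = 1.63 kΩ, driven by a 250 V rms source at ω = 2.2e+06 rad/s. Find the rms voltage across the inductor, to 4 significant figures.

X_L = ωL = 1657 Ω
X_C = 1/(ωC) = 3524 Ω
Net reactance X = X_L − X_C = -1867 Ω
Z = 1630 − j1867 Ω
|Z| = √(1630² + 1867²) = 2478 Ω
I = V/|Z| = 100.9 mA
V_L = I·|Z_L| = 0.1009 × 1657 = 167.1 V

167.1 V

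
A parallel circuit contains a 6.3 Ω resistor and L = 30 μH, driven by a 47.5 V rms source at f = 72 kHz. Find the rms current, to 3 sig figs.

8.31 A

ω = 2πf = 452400 rad/s
X_L = ωL = 13.6 Ω
Parallel: admittances add. Y = 1/R + 1/(jωL)
Y = (0.159 − j0.0737) S
|Y| = 0.175 S → |Z| = 1/|Y| = 5.71 Ω, ∠Z = −∠Y = 24.9°
I = V/|Z| = 47.5/5.71 = 8.31 A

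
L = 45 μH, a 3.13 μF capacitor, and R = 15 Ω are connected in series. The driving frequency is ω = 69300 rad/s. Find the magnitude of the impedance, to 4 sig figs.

X_L = ωL = 3.119 Ω
X_C = 1/(ωC) = 4.610 Ω
Net reactance X = X_L − X_C = -1.492 Ω
Z = 15.00 − j1.492 Ω
|Z| = √(15.00² + 1.492²) = 15.07 Ω

15.07 Ω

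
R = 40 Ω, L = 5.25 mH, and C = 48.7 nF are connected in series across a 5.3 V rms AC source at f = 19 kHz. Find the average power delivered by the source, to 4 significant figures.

5.392 mW

ω = 2πf = 119400 rad/s
X_L = ωL = 626.7 Ω
X_C = 1/(ωC) = 172.0 Ω
Net reactance X = X_L − X_C = 454.7 Ω
Z = 40.00 + j454.7 Ω
|Z| = √(40.00² + 454.7²) = 456.5 Ω
∠Z = arctan(454.7/40.00) = 84.97°
I = V/|Z| = 11.61 mA
P = VI cos φ = 5.3 × 0.01161 × cos(84.97°) = 5.392 mW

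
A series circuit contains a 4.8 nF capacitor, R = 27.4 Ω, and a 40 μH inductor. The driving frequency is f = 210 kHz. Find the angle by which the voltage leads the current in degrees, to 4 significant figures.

-75.39°

ω = 2πf = 1.319e+06 rad/s
X_L = ωL = 52.78 Ω
X_C = 1/(ωC) = 157.9 Ω
Net reactance X = X_L − X_C = -105.1 Ω
Z = 27.40 − j105.1 Ω
|Z| = √(27.40² + 105.1²) = 108.6 Ω
∠Z = arctan(-105.1/27.40) = -75.39°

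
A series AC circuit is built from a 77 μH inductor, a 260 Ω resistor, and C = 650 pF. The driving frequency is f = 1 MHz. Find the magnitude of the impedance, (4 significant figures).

353.1 Ω

ω = 2πf = 6.283e+06 rad/s
X_L = ωL = 483.8 Ω
X_C = 1/(ωC) = 244.9 Ω
Net reactance X = X_L − X_C = 239.0 Ω
Z = 260.0 + j239.0 Ω
|Z| = √(260.0² + 239.0²) = 353.1 Ω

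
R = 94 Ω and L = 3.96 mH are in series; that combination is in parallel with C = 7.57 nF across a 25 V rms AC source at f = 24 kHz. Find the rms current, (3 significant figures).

ω = 2πf = 150800 rad/s
X_L = ωL = 597 Ω
X_C = 1/(ωC) = 876 Ω
Branch 1 (R+jX_L): Z₁ = 94.0 + j597 Ω, |Z₁| = 605 Ω
Branch 2 (−jX_C): Z₂ = −j876 Ω
Parallel: Z = Z₁Z₂/(Z₁+Z₂), |Z| = 1800 Ω, ∠Z = 62.4°
I = V/|Z| = 25/1800 = 13.9 mA

13.9 mA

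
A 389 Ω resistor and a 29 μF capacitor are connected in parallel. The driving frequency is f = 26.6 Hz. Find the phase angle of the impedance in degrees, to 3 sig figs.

-62.1°

ω = 2πf = 167.1 rad/s
X_C = 1/(ωC) = 206 Ω
Parallel: admittances add. Y = 1/R + jωC
Y = (0.00257 + j0.00485) S
|Y| = 0.00549 S → |Z| = 1/|Y| = 182 Ω, ∠Z = −∠Y = -62.1°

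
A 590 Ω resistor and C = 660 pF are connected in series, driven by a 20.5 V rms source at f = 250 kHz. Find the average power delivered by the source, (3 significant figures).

194 mW

ω = 2πf = 1.571e+06 rad/s
X_C = 1/(ωC) = 965 Ω
Z = 590 − j965 Ω
|Z| = √(590² + 965²) = 1130 Ω
∠Z = arctan(-965/590) = -58.5°
I = V/|Z| = 18.1 mA
P = VI cos φ = 20.5 × 0.0181 × cos(-58.5°) = 194 mW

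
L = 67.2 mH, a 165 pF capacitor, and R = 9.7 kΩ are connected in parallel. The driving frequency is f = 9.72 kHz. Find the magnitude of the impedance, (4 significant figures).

ω = 2πf = 61070 rad/s
X_L = ωL = 4104 Ω
X_C = 1/(ωC) = 99240 Ω
Parallel: admittances add. Y = 1/R + 1/(jωL) + jωC
Y = (0.0001031 − j0.0002336) S
|Y| = 0.0002553 S → |Z| = 1/|Y| = 3917 Ω, ∠Z = −∠Y = 66.19°

3917 Ω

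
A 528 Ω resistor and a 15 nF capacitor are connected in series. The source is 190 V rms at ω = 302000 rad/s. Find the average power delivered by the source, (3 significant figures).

X_C = 1/(ωC) = 221 Ω
Z = 528 − j221 Ω
|Z| = √(528² + 221²) = 572 Ω
∠Z = arctan(-221/528) = -22.7°
I = V/|Z| = 332 mA
P = VI cos φ = 190 × 0.332 × cos(-22.7°) = 58.2 W

58.2 W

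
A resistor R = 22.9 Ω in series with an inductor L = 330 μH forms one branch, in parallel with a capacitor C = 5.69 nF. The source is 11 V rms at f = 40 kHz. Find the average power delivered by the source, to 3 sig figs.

ω = 2πf = 251300 rad/s
X_L = ωL = 82.9 Ω
X_C = 1/(ωC) = 699 Ω
Branch 1 (R+jX_L): Z₁ = 22.9 + j82.9 Ω, |Z₁| = 86.0 Ω
Branch 2 (−jX_C): Z₂ = −j699 Ω
Parallel: Z = Z₁Z₂/(Z₁+Z₂), |Z| = 97.6 Ω, ∠Z = 72.4°
I = V/|Z| = 113 mA
P = VI cos φ = 11 × 0.113 × cos(72.4°) = 374 mW

374 mW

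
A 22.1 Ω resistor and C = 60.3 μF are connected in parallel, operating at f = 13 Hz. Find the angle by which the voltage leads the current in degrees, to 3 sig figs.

-6.21°

ω = 2πf = 81.68 rad/s
X_C = 1/(ωC) = 203 Ω
Parallel: admittances add. Y = 1/R + jωC
Y = (0.0452 + j0.00493) S
|Y| = 0.0455 S → |Z| = 1/|Y| = 22.0 Ω, ∠Z = −∠Y = -6.21°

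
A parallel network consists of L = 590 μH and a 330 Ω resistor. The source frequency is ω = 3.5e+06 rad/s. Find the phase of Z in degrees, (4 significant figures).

9.079°

X_L = ωL = 2065 Ω
Parallel: admittances add. Y = 1/R + 1/(jωL)
Y = (0.003030 − j0.0004843) S
|Y| = 0.003069 S → |Z| = 1/|Y| = 325.9 Ω, ∠Z = −∠Y = 9.079°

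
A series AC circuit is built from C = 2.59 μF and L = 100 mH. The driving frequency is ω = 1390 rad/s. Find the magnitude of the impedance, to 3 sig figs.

139 Ω

X_L = ωL = 139 Ω
X_C = 1/(ωC) = 278 Ω
Net reactance X = X_L − X_C = -139 Ω
Z = − j139 Ω
|Z| = √(0² + 139²) = 139 Ω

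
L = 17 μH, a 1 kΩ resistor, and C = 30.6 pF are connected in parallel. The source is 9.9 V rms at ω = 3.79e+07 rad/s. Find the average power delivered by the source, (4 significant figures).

98.01 mW

X_L = ωL = 644.3 Ω
X_C = 1/(ωC) = 862.3 Ω
Parallel: admittances add. Y = 1/R + 1/(jωL) + jωC
Y = (0.001000 − j0.0003923) S
|Y| = 0.001074 S → |Z| = 1/|Y| = 930.9 Ω, ∠Z = −∠Y = 21.42°
I = V/|Z| = 10.63 mA
P = VI cos φ = 9.9 × 0.01063 × cos(21.42°) = 98.01 mW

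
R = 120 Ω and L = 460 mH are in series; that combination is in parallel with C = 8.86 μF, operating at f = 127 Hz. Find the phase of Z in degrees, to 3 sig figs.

ω = 2πf = 798.0 rad/s
X_L = ωL = 367 Ω
X_C = 1/(ωC) = 141 Ω
Branch 1 (R+jX_L): Z₁ = 120 + j367 Ω, |Z₁| = 386 Ω
Branch 2 (−jX_C): Z₂ = −j141 Ω
Parallel: Z = Z₁Z₂/(Z₁+Z₂), |Z| = 214 Ω, ∠Z = -80.1°

-80.1°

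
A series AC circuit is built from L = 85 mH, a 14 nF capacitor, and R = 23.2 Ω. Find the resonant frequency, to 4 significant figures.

4.614 kHz

ω₀ = 1/√(LC) = 1/√(0.085 × 1.4e-08) = 28990 rad/s
f₀ = ω₀/(2π) = 4.614 kHz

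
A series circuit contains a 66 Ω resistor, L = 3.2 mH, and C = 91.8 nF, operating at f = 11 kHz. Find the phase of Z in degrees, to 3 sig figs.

ω = 2πf = 69120 rad/s
X_L = ωL = 221 Ω
X_C = 1/(ωC) = 158 Ω
Net reactance X = X_L − X_C = 63.6 Ω
Z = 66.0 + j63.6 Ω
|Z| = √(66.0² + 63.6²) = 91.6 Ω
∠Z = arctan(63.6/66.0) = 43.9°

43.9°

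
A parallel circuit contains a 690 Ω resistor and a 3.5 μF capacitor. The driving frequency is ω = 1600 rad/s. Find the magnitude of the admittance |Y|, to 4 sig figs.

5.784 mS

X_C = 1/(ωC) = 178.6 Ω
Parallel: admittances add. Y = 1/R + jωC
Y = (0.001449 + j0.005600) S
|Y| = 0.005784 S → |Z| = 1/|Y| = 172.9 Ω, ∠Z = −∠Y = -75.49°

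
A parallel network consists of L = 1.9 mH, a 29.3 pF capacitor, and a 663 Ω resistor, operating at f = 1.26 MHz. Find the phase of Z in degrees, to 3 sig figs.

ω = 2πf = 7.917e+06 rad/s
X_L = ωL = 15000 Ω
X_C = 1/(ωC) = 4310 Ω
Parallel: admittances add. Y = 1/R + 1/(jωL) + jωC
Y = (0.00151 + j0.000165) S
|Y| = 0.00152 S → |Z| = 1/|Y| = 659 Ω, ∠Z = −∠Y = -6.26°

-6.26°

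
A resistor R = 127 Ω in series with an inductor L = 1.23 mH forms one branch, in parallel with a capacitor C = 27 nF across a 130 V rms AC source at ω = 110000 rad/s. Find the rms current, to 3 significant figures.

X_L = ωL = 135 Ω
X_C = 1/(ωC) = 337 Ω
Branch 1 (R+jX_L): Z₁ = 127 + j135 Ω, |Z₁| = 186 Ω
Branch 2 (−jX_C): Z₂ = −j337 Ω
Parallel: Z = Z₁Z₂/(Z₁+Z₂), |Z| = 262 Ω, ∠Z = 14.6°
I = V/|Z| = 130/262 = 495 mA

495 mA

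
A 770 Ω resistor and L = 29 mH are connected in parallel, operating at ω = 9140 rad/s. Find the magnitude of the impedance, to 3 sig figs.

251 Ω

X_L = ωL = 265 Ω
Parallel: admittances add. Y = 1/R + 1/(jωL)
Y = (0.00130 − j0.00377) S
|Y| = 0.00399 S → |Z| = 1/|Y| = 251 Ω, ∠Z = −∠Y = 71.0°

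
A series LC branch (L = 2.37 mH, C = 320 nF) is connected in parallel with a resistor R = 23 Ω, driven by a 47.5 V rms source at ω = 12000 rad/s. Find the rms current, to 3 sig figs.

2.08 A

X_L = ωL = 28.4 Ω
X_C = 1/(ωC) = 260 Ω
Branch 1: Z₁ = R = 23.0 Ω
Branch 2 (series LC): Z₂ = j(X_L − X_C) = −j232 Ω
Parallel: Z = Z₁Z₂/(Z₁+Z₂), |Z| = 22.9 Ω, ∠Z = -5.66°
I = V/|Z| = 47.5/22.9 = 2.08 A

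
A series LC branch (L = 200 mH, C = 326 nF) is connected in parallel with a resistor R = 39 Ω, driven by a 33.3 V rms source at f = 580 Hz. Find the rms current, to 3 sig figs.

903 mA

ω = 2πf = 3644 rad/s
X_L = ωL = 729 Ω
X_C = 1/(ωC) = 842 Ω
Branch 1: Z₁ = R = 39.0 Ω
Branch 2 (series LC): Z₂ = j(X_L − X_C) = −j113 Ω
Parallel: Z = Z₁Z₂/(Z₁+Z₂), |Z| = 36.9 Ω, ∠Z = -19.1°
I = V/|Z| = 33.3/36.9 = 903 mA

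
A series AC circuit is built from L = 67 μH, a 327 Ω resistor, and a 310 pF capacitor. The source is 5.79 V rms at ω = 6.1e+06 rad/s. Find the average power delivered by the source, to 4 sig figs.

X_L = ωL = 408.7 Ω
X_C = 1/(ωC) = 528.8 Ω
Net reactance X = X_L − X_C = -120.1 Ω
Z = 327.0 − j120.1 Ω
|Z| = √(327.0² + 120.1²) = 348.4 Ω
∠Z = arctan(-120.1/327.0) = -20.17°
I = V/|Z| = 16.62 mA
P = VI cos φ = 5.79 × 0.01662 × cos(-20.17°) = 90.33 mW

90.33 mW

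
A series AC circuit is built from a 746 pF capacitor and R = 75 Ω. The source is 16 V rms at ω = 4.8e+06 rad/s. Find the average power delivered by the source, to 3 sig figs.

230 mW

X_C = 1/(ωC) = 279 Ω
Z = 75.0 − j279 Ω
|Z| = √(75.0² + 279²) = 289 Ω
∠Z = arctan(-279/75.0) = -75.0°
I = V/|Z| = 55.3 mA
P = VI cos φ = 16 × 0.0553 × cos(-75.0°) = 230 mW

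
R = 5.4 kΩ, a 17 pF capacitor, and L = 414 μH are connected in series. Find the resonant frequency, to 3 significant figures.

1.90 MHz

ω₀ = 1/√(LC) = 1/√(0.000414 × 1.7e-11) = 1.192e+07 rad/s
f₀ = ω₀/(2π) = 1.90 MHz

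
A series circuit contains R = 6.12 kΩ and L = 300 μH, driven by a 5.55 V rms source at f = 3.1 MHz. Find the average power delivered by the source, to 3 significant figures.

ω = 2πf = 1.948e+07 rad/s
X_L = ωL = 5840 Ω
Z = 6120 + j5840 Ω
|Z| = √(6120² + 5840²) = 8460 Ω
∠Z = arctan(5840/6120) = 43.7°
I = V/|Z| = 656 μA
P = VI cos φ = 5.55 × 0.000656 × cos(43.7°) = 2.63 mW

2.63 mW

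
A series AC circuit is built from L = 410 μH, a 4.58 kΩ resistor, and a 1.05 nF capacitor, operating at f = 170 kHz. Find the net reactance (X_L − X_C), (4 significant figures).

ω = 2πf = 1.068e+06 rad/s
X_L = ωL = 437.9 Ω
X_C = 1/(ωC) = 891.6 Ω
X = 437.9 − 891.6 = -453.7 Ω

-453.7 Ω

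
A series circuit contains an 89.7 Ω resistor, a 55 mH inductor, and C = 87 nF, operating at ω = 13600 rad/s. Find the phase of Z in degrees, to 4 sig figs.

-47.29°

X_L = ωL = 748.0 Ω
X_C = 1/(ωC) = 845.2 Ω
Net reactance X = X_L − X_C = -97.17 Ω
Z = 89.70 − j97.17 Ω
|Z| = √(89.70² + 97.17²) = 132.2 Ω
∠Z = arctan(-97.17/89.70) = -47.29°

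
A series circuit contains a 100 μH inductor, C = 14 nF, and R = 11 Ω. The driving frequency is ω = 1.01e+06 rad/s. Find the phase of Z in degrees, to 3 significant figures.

70.0°

X_L = ωL = 101 Ω
X_C = 1/(ωC) = 70.7 Ω
Net reactance X = X_L − X_C = 30.3 Ω
Z = 11.0 + j30.3 Ω
|Z| = √(11.0² + 30.3²) = 32.2 Ω
∠Z = arctan(30.3/11.0) = 70.0°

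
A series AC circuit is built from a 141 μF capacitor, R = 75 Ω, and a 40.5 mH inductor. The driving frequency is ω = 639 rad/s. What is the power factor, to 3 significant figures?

X_L = ωL = 25.9 Ω
X_C = 1/(ωC) = 11.1 Ω
Net reactance X = X_L − X_C = 14.8 Ω
Z = 75.0 + j14.8 Ω
|Z| = √(75.0² + 14.8²) = 76.4 Ω
∠Z = arctan(14.8/75.0) = 11.1°
cos φ = cos(11.1°) = 0.981

0.981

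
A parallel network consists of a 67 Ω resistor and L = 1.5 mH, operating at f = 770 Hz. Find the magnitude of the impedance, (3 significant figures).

ω = 2πf = 4838 rad/s
X_L = ωL = 7.26 Ω
Parallel: admittances add. Y = 1/R + 1/(jωL)
Y = (0.0149 − j0.138) S
|Y| = 0.139 S → |Z| = 1/|Y| = 7.21 Ω, ∠Z = −∠Y = 83.8°

7.21 Ω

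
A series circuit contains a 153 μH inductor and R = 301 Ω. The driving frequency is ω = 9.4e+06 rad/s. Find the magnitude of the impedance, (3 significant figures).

1470 Ω

X_L = ωL = 1440 Ω
Z = 301 + j1440 Ω
|Z| = √(301² + 1440²) = 1470 Ω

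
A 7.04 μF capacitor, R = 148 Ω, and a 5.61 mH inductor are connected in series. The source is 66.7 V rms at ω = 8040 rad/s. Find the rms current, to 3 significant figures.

X_L = ωL = 45.1 Ω
X_C = 1/(ωC) = 17.7 Ω
Net reactance X = X_L − X_C = 27.4 Ω
Z = 148 + j27.4 Ω
|Z| = √(148² + 27.4²) = 151 Ω
I = V/|Z| = 66.7/151 = 443 mA

443 mA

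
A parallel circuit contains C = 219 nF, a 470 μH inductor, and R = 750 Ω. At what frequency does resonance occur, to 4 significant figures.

15.69 kHz

ω₀ = 1/√(LC) = 1/√(0.00047 × 2.19e-07) = 98570 rad/s
f₀ = ω₀/(2π) = 15.69 kHz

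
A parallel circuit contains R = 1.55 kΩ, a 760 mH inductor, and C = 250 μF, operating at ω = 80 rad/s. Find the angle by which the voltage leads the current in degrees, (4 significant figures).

X_L = ωL = 60.80 Ω
X_C = 1/(ωC) = 50.00 Ω
Parallel: admittances add. Y = 1/R + 1/(jωL) + jωC
Y = (0.0006452 + j0.003553) S
|Y| = 0.003611 S → |Z| = 1/|Y| = 277.0 Ω, ∠Z = −∠Y = -79.71°

-79.71°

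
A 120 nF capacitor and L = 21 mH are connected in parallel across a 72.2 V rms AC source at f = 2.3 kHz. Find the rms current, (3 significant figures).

ω = 2πf = 14450 rad/s
X_L = ωL = 303 Ω
X_C = 1/(ωC) = 577 Ω
Parallel: admittances add. Y = 1/(jωL) + jωC
Y = (0 − j0.00156) S
|Y| = 0.00156 S → |Z| = 1/|Y| = 641 Ω, ∠Z = −∠Y = 90.0°
I = V/|Z| = 72.2/641 = 113 mA

113 mA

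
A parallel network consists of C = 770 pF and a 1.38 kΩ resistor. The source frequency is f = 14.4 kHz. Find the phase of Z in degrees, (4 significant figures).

ω = 2πf = 90480 rad/s
X_C = 1/(ωC) = 14350 Ω
Parallel: admittances add. Y = 1/R + jωC
Y = (0.0007246 + j6.967e-05) S
|Y| = 0.0007280 S → |Z| = 1/|Y| = 1374 Ω, ∠Z = −∠Y = -5.492°

-5.492°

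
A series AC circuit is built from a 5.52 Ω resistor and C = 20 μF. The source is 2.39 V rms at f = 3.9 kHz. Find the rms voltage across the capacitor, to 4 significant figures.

0.8287 V

ω = 2πf = 24500 rad/s
X_C = 1/(ωC) = 2.040 Ω
Z = 5.520 − j2.040 Ω
|Z| = √(5.520² + 2.040²) = 5.885 Ω
I = V/|Z| = 406.1 mA
V_C = I·|Z_C| = 0.4061 × 2.040 = 0.8287 V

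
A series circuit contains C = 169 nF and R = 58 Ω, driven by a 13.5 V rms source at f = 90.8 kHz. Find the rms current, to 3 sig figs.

ω = 2πf = 570500 rad/s
X_C = 1/(ωC) = 10.4 Ω
Z = 58.0 − j10.4 Ω
|Z| = √(58.0² + 10.4²) = 58.9 Ω
I = V/|Z| = 13.5/58.9 = 229 mA

229 mA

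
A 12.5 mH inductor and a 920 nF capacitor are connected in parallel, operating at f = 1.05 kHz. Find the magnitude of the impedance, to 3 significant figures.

165 Ω

ω = 2πf = 6597 rad/s
X_L = ωL = 82.5 Ω
X_C = 1/(ωC) = 165 Ω
Parallel: admittances add. Y = 1/(jωL) + jωC
Y = (0 − j0.00606) S
|Y| = 0.00606 S → |Z| = 1/|Y| = 165 Ω, ∠Z = −∠Y = 90.0°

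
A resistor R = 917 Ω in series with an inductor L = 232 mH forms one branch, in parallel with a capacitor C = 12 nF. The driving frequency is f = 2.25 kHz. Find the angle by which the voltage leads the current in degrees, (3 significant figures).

ω = 2πf = 14140 rad/s
X_L = ωL = 3280 Ω
X_C = 1/(ωC) = 5890 Ω
Branch 1 (R+jX_L): Z₁ = 917 + j3280 Ω, |Z₁| = 3410 Ω
Branch 2 (−jX_C): Z₂ = −j5890 Ω
Parallel: Z = Z₁Z₂/(Z₁+Z₂), |Z| = 7240 Ω, ∠Z = 55.1°

55.1°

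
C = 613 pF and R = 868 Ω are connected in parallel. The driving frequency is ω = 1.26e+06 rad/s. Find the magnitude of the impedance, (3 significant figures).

721 Ω

X_C = 1/(ωC) = 1290 Ω
Parallel: admittances add. Y = 1/R + jωC
Y = (0.00115 + j0.000772) S
|Y| = 0.00139 S → |Z| = 1/|Y| = 721 Ω, ∠Z = −∠Y = -33.8°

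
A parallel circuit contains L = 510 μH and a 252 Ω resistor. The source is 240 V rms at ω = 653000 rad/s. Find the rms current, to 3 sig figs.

1.19 A

X_L = ωL = 333 Ω
Parallel: admittances add. Y = 1/R + 1/(jωL)
Y = (0.00397 − j0.00300) S
|Y| = 0.00498 S → |Z| = 1/|Y| = 201 Ω, ∠Z = −∠Y = 37.1°
I = V/|Z| = 240/201 = 1.19 A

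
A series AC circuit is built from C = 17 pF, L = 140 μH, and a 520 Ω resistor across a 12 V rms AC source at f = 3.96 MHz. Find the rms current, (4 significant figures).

9.723 mA

ω = 2πf = 2.488e+07 rad/s
X_L = ωL = 3483 Ω
X_C = 1/(ωC) = 2364 Ω
Net reactance X = X_L − X_C = 1119 Ω
Z = 520.0 + j1119 Ω
|Z| = √(520.0² + 1119²) = 1234 Ω
I = V/|Z| = 12/1234 = 9.723 mA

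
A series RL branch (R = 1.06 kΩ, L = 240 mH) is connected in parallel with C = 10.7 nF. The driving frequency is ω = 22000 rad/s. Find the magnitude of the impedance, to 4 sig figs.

15460 Ω

X_L = ωL = 5280 Ω
X_C = 1/(ωC) = 4248 Ω
Branch 1 (R+jX_L): Z₁ = 1060 + j5280 Ω, |Z₁| = 5385 Ω
Branch 2 (−jX_C): Z₂ = −j4248 Ω
Parallel: Z = Z₁Z₂/(Z₁+Z₂), |Z| = 15460 Ω, ∠Z = -55.58°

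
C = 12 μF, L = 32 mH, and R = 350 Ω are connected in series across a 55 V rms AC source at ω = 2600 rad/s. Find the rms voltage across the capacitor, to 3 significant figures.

X_L = ωL = 83.2 Ω
X_C = 1/(ωC) = 32.1 Ω
Net reactance X = X_L − X_C = 51.1 Ω
Z = 350 + j51.1 Ω
|Z| = √(350² + 51.1²) = 354 Ω
I = V/|Z| = 155 mA
V_C = I·|Z_C| = 0.155 × 32.1 = 4.98 V

4.98 V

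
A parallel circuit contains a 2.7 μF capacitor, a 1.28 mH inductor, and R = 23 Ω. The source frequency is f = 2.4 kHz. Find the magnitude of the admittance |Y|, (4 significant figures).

44.87 mS

ω = 2πf = 15080 rad/s
X_L = ωL = 19.30 Ω
X_C = 1/(ωC) = 24.56 Ω
Parallel: admittances add. Y = 1/R + 1/(jωL) + jωC
Y = (0.04348 − j0.01109) S
|Y| = 0.04487 S → |Z| = 1/|Y| = 22.29 Ω, ∠Z = −∠Y = 14.31°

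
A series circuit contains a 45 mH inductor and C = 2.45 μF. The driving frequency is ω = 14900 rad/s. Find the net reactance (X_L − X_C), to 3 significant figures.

X_L = ωL = 670 Ω
X_C = 1/(ωC) = 27.4 Ω
X = 670 − 27.4 = 643 Ω

643 Ω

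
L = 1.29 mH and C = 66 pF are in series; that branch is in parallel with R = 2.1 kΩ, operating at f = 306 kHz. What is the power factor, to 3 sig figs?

ω = 2πf = 1.923e+06 rad/s
X_L = ωL = 2480 Ω
X_C = 1/(ωC) = 7880 Ω
Branch 1: Z₁ = R = 2100 Ω
Branch 2 (series LC): Z₂ = j(X_L − X_C) = −j5400 Ω
Parallel: Z = Z₁Z₂/(Z₁+Z₂), |Z| = 1960 Ω, ∠Z = -21.2°
cos φ = cos(-21.2°) = 0.932

0.932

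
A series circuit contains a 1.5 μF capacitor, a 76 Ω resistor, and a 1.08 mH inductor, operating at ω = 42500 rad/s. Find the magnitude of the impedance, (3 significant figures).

X_L = ωL = 45.9 Ω
X_C = 1/(ωC) = 15.7 Ω
Net reactance X = X_L − X_C = 30.2 Ω
Z = 76.0 + j30.2 Ω
|Z| = √(76.0² + 30.2²) = 81.8 Ω

81.8 Ω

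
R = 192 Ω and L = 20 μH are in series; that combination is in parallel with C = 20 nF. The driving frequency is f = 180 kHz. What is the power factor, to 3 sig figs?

0.227

ω = 2πf = 1.131e+06 rad/s
X_L = ωL = 22.6 Ω
X_C = 1/(ωC) = 44.2 Ω
Branch 1 (R+jX_L): Z₁ = 192 + j22.6 Ω, |Z₁| = 193 Ω
Branch 2 (−jX_C): Z₂ = −j44.2 Ω
Parallel: Z = Z₁Z₂/(Z₁+Z₂), |Z| = 44.2 Ω, ∠Z = -76.9°
cos φ = cos(-76.9°) = 0.227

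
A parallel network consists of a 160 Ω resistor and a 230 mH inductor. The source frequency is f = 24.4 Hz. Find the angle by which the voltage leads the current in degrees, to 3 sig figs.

77.6°

ω = 2πf = 153.3 rad/s
X_L = ωL = 35.3 Ω
Parallel: admittances add. Y = 1/R + 1/(jωL)
Y = (0.00625 − j0.0284) S
|Y| = 0.0290 S → |Z| = 1/|Y| = 34.4 Ω, ∠Z = −∠Y = 77.6°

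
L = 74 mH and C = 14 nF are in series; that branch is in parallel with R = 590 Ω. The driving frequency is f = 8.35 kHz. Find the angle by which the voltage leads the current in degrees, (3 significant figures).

13.2°

ω = 2πf = 52460 rad/s
X_L = ωL = 3880 Ω
X_C = 1/(ωC) = 1360 Ω
Branch 1: Z₁ = R = 590 Ω
Branch 2 (series LC): Z₂ = j(X_L − X_C) = j2520 Ω
Parallel: Z = Z₁Z₂/(Z₁+Z₂), |Z| = 574 Ω, ∠Z = 13.2°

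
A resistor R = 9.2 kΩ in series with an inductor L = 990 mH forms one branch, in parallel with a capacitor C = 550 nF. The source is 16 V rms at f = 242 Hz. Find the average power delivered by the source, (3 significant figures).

ω = 2πf = 1521 rad/s
X_L = ωL = 1510 Ω
X_C = 1/(ωC) = 1200 Ω
Branch 1 (R+jX_L): Z₁ = 9200 + j1510 Ω, |Z₁| = 9320 Ω
Branch 2 (−jX_C): Z₂ = −j1200 Ω
Parallel: Z = Z₁Z₂/(Z₁+Z₂), |Z| = 1210 Ω, ∠Z = -82.6°
I = V/|Z| = 13.2 mA
P = VI cos φ = 16 × 0.0132 × cos(-82.6°) = 27.1 mW

27.1 mW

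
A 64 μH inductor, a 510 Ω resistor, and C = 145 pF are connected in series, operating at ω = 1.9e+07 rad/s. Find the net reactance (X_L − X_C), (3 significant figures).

853 Ω

X_L = ωL = 1220 Ω
X_C = 1/(ωC) = 363 Ω
X = 1220 − 363 = 853 Ω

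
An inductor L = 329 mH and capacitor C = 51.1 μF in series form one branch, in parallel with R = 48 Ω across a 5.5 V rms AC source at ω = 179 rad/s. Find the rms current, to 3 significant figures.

158 mA

X_L = ωL = 58.9 Ω
X_C = 1/(ωC) = 109 Ω
Branch 1: Z₁ = R = 48.0 Ω
Branch 2 (series LC): Z₂ = j(X_L − X_C) = −j50.4 Ω
Parallel: Z = Z₁Z₂/(Z₁+Z₂), |Z| = 34.8 Ω, ∠Z = -43.6°
I = V/|Z| = 5.5/34.8 = 158 mA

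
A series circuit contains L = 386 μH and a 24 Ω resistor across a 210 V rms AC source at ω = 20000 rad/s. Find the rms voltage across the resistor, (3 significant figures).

X_L = ωL = 7.72 Ω
Z = 24.0 + j7.72 Ω
|Z| = √(24.0² + 7.72²) = 25.2 Ω
I = V/|Z| = 8.33 A
V_R = I·|Z_R| = 8.33 × 24.0 = 200 V

200 V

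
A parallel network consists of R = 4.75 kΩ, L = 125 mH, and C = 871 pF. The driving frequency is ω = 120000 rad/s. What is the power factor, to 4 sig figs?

0.9842

X_L = ωL = 15000 Ω
X_C = 1/(ωC) = 9568 Ω
Parallel: admittances add. Y = 1/R + 1/(jωL) + jωC
Y = (0.0002105 + j3.785e-05) S
|Y| = 0.0002139 S → |Z| = 1/|Y| = 4675 Ω, ∠Z = −∠Y = -10.19°
cos φ = cos(-10.19°) = 0.9842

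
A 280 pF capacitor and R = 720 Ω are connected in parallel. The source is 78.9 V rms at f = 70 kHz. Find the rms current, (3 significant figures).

110 mA

ω = 2πf = 439800 rad/s
X_C = 1/(ωC) = 8120 Ω
Parallel: admittances add. Y = 1/R + jωC
Y = (0.00139 + j0.000123) S
|Y| = 0.00139 S → |Z| = 1/|Y| = 717 Ω, ∠Z = −∠Y = -5.07°
I = V/|Z| = 78.9/717 = 110 mA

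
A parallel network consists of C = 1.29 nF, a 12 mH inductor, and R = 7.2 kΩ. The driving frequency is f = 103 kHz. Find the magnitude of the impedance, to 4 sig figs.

1390 Ω

ω = 2πf = 647200 rad/s
X_L = ωL = 7766 Ω
X_C = 1/(ωC) = 1198 Ω
Parallel: admittances add. Y = 1/R + 1/(jωL) + jωC
Y = (0.0001389 + j0.0007061) S
|Y| = 0.0007196 S → |Z| = 1/|Y| = 1390 Ω, ∠Z = −∠Y = -78.87°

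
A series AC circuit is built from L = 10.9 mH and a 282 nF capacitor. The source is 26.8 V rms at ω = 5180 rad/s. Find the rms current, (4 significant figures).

42.67 mA

X_L = ωL = 56.46 Ω
X_C = 1/(ωC) = 684.6 Ω
Net reactance X = X_L − X_C = -628.1 Ω
Z = − j628.1 Ω
|Z| = √(0² + 628.1²) = 628.1 Ω
I = V/|Z| = 26.8/628.1 = 42.67 mA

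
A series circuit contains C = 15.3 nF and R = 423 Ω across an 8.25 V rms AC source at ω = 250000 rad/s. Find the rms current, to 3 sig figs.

X_C = 1/(ωC) = 261 Ω
Z = 423 − j261 Ω
|Z| = √(423² + 261²) = 497 Ω
I = V/|Z| = 8.25/497 = 16.6 mA

16.6 mA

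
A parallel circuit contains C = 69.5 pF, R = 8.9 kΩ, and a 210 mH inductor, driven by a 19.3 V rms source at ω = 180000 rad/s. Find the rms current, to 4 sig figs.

X_L = ωL = 37800 Ω
X_C = 1/(ωC) = 79940 Ω
Parallel: admittances add. Y = 1/R + 1/(jωL) + jωC
Y = (0.0001124 − j1.395e-05) S
|Y| = 0.0001132 S → |Z| = 1/|Y| = 8832 Ω, ∠Z = −∠Y = 7.075°
I = V/|Z| = 19.3/8832 = 2.185 mA

2.185 mA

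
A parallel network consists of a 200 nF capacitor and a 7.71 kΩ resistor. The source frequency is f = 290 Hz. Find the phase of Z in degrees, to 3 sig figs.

-70.4°

ω = 2πf = 1822 rad/s
X_C = 1/(ωC) = 2740 Ω
Parallel: admittances add. Y = 1/R + jωC
Y = (0.000130 + j0.000364) S
|Y| = 0.000387 S → |Z| = 1/|Y| = 2590 Ω, ∠Z = −∠Y = -70.4°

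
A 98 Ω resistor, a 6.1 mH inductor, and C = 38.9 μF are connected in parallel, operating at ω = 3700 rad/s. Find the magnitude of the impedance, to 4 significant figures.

9.986 Ω

X_L = ωL = 22.57 Ω
X_C = 1/(ωC) = 6.948 Ω
Parallel: admittances add. Y = 1/R + 1/(jωL) + jωC
Y = (0.01020 + j0.09962) S
|Y| = 0.1001 S → |Z| = 1/|Y| = 9.986 Ω, ∠Z = −∠Y = -84.15°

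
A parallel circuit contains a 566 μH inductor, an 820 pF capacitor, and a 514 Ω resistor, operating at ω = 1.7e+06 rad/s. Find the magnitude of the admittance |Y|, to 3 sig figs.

1.98 mS

X_L = ωL = 962 Ω
X_C = 1/(ωC) = 717 Ω
Parallel: admittances add. Y = 1/R + 1/(jωL) + jωC
Y = (0.00195 + j0.000355) S
|Y| = 0.00198 S → |Z| = 1/|Y| = 506 Ω, ∠Z = −∠Y = -10.3°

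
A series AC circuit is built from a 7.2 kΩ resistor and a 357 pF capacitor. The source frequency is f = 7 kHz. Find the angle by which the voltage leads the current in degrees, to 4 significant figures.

ω = 2πf = 43980 rad/s
X_C = 1/(ωC) = 63690 Ω
Z = 7200 − j63690 Ω
|Z| = √(7200² + 63690²) = 64090 Ω
∠Z = arctan(-63690/7200) = -83.55°

-83.55°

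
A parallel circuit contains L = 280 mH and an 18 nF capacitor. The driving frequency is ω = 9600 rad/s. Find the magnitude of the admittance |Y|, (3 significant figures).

X_L = ωL = 2690 Ω
X_C = 1/(ωC) = 5790 Ω
Parallel: admittances add. Y = 1/(jωL) + jωC
Y = (0 − j0.000199) S
|Y| = 0.000199 S → |Z| = 1/|Y| = 5020 Ω, ∠Z = −∠Y = 90.0°

199 μS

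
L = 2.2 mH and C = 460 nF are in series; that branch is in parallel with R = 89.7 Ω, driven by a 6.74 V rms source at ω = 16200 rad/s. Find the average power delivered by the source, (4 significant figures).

X_L = ωL = 35.64 Ω
X_C = 1/(ωC) = 134.2 Ω
Branch 1: Z₁ = R = 89.70 Ω
Branch 2 (series LC): Z₂ = j(X_L − X_C) = −j98.55 Ω
Parallel: Z = Z₁Z₂/(Z₁+Z₂), |Z| = 66.34 Ω, ∠Z = -42.31°
I = V/|Z| = 101.6 mA
P = VI cos φ = 6.74 × 0.1016 × cos(-42.31°) = 506.4 mW

506.4 mW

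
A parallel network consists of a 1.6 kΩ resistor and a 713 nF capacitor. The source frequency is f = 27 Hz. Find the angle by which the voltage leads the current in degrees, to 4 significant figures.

ω = 2πf = 169.6 rad/s
X_C = 1/(ωC) = 8267 Ω
Parallel: admittances add. Y = 1/R + jωC
Y = (0.0006250 + j0.0001210) S
|Y| = 0.0006366 S → |Z| = 1/|Y| = 1571 Ω, ∠Z = −∠Y = -10.95°

-10.95°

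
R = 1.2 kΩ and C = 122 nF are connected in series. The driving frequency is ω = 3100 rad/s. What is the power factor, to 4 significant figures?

0.4133

X_C = 1/(ωC) = 2644 Ω
Z = 1200 − j2644 Ω
|Z| = √(1200² + 2644²) = 2904 Ω
∠Z = arctan(-2644/1200) = -65.59°
cos φ = cos(-65.59°) = 0.4133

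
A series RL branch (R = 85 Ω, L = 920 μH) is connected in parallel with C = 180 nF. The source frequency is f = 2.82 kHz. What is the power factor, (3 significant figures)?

0.996

ω = 2πf = 17720 rad/s
X_L = ωL = 16.3 Ω
X_C = 1/(ωC) = 314 Ω
Branch 1 (R+jX_L): Z₁ = 85.0 + j16.3 Ω, |Z₁| = 86.5 Ω
Branch 2 (−jX_C): Z₂ = −j314 Ω
Parallel: Z = Z₁Z₂/(Z₁+Z₂), |Z| = 87.8 Ω, ∠Z = -5.10°
cos φ = cos(-5.10°) = 0.996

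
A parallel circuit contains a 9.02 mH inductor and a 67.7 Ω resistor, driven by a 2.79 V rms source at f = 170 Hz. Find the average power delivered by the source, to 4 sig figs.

115.0 mW

ω = 2πf = 1068 rad/s
X_L = ωL = 9.635 Ω
Parallel: admittances add. Y = 1/R + 1/(jωL)
Y = (0.01477 − j0.1038) S
|Y| = 0.1048 S → |Z| = 1/|Y| = 9.539 Ω, ∠Z = −∠Y = 81.90°
I = V/|Z| = 292.5 mA
P = VI cos φ = 2.79 × 0.2925 × cos(81.90°) = 115.0 mW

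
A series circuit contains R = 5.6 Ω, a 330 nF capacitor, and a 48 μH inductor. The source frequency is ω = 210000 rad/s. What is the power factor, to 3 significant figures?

0.790

X_L = ωL = 10.1 Ω
X_C = 1/(ωC) = 14.4 Ω
Net reactance X = X_L − X_C = -4.35 Ω
Z = 5.60 − j4.35 Ω
|Z| = √(5.60² + 4.35²) = 7.09 Ω
∠Z = arctan(-4.35/5.60) = -37.8°
cos φ = cos(-37.8°) = 0.790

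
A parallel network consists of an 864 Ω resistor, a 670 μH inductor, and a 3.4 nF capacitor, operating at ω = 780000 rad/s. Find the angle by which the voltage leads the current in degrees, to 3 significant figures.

-32.5°

X_L = ωL = 523 Ω
X_C = 1/(ωC) = 377 Ω
Parallel: admittances add. Y = 1/R + 1/(jωL) + jωC
Y = (0.00116 + j0.000738) S
|Y| = 0.00137 S → |Z| = 1/|Y| = 728 Ω, ∠Z = −∠Y = -32.5°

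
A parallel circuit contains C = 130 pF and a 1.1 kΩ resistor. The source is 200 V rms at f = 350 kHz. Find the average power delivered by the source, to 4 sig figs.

36.36 W

ω = 2πf = 2.199e+06 rad/s
X_C = 1/(ωC) = 3498 Ω
Parallel: admittances add. Y = 1/R + jωC
Y = (0.0009091 + j0.0002859) S
|Y| = 0.0009530 S → |Z| = 1/|Y| = 1049 Ω, ∠Z = −∠Y = -17.46°
I = V/|Z| = 190.6 mA
P = VI cos φ = 200 × 0.1906 × cos(-17.46°) = 36.36 W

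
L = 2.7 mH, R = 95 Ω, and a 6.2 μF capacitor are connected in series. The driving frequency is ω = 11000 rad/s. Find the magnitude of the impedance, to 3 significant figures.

96.2 Ω

X_L = ωL = 29.7 Ω
X_C = 1/(ωC) = 14.7 Ω
Net reactance X = X_L − X_C = 15.0 Ω
Z = 95.0 + j15.0 Ω
|Z| = √(95.0² + 15.0²) = 96.2 Ω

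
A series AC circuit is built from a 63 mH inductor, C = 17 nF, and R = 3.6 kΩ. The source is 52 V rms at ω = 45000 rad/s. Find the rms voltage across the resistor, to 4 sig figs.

47.87 V

X_L = ωL = 2835 Ω
X_C = 1/(ωC) = 1307 Ω
Net reactance X = X_L − X_C = 1528 Ω
Z = 3600 + j1528 Ω
|Z| = √(3600² + 1528²) = 3911 Ω
I = V/|Z| = 13.30 mA
V_R = I·|Z_R| = 0.01330 × 3600 = 47.87 V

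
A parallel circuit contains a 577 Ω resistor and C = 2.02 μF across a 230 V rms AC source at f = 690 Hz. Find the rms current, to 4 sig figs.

ω = 2πf = 4335 rad/s
X_C = 1/(ωC) = 114.2 Ω
Parallel: admittances add. Y = 1/R + jωC
Y = (0.001733 + j0.008758) S
|Y| = 0.008927 S → |Z| = 1/|Y| = 112.0 Ω, ∠Z = −∠Y = -78.81°
I = V/|Z| = 230/112.0 = 2.053 A

2.053 A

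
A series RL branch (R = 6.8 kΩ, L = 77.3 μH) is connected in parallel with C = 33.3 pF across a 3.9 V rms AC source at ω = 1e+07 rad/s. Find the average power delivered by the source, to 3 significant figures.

X_L = ωL = 773 Ω
X_C = 1/(ωC) = 3000 Ω
Branch 1 (R+jX_L): Z₁ = 6800 + j773 Ω, |Z₁| = 6840 Ω
Branch 2 (−jX_C): Z₂ = −j3000 Ω
Parallel: Z = Z₁Z₂/(Z₁+Z₂), |Z| = 2870 Ω, ∠Z = -65.4°
I = V/|Z| = 1.36 mA
P = VI cos φ = 3.9 × 0.00136 × cos(-65.4°) = 2.21 mW

2.21 mW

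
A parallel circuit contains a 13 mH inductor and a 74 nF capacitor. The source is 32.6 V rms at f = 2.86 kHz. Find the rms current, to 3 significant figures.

96.2 mA

ω = 2πf = 17970 rad/s
X_L = ωL = 234 Ω
X_C = 1/(ωC) = 752 Ω
Parallel: admittances add. Y = 1/(jωL) + jωC
Y = (0 − j0.00295) S
|Y| = 0.00295 S → |Z| = 1/|Y| = 339 Ω, ∠Z = −∠Y = 90.0°
I = V/|Z| = 32.6/339 = 96.2 mA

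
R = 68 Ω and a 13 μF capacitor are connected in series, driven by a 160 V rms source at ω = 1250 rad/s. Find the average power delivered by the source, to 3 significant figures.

207 W

X_C = 1/(ωC) = 61.5 Ω
Z = 68.0 − j61.5 Ω
|Z| = √(68.0² + 61.5²) = 91.7 Ω
∠Z = arctan(-61.5/68.0) = -42.1°
I = V/|Z| = 1.74 A
P = VI cos φ = 160 × 1.74 × cos(-42.1°) = 207 W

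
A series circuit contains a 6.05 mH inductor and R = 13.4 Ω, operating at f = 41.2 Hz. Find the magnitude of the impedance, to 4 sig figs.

ω = 2πf = 258.9 rad/s
X_L = ωL = 1.566 Ω
Z = 13.40 + j1.566 Ω
|Z| = √(13.40² + 1.566²) = 13.49 Ω

13.49 Ω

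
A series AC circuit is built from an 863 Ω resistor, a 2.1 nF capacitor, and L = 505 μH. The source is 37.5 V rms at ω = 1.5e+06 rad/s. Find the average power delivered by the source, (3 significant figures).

X_L = ωL = 758 Ω
X_C = 1/(ωC) = 317 Ω
Net reactance X = X_L − X_C = 440 Ω
Z = 863 + j440 Ω
|Z| = √(863² + 440²) = 969 Ω
∠Z = arctan(440/863) = 27.0°
I = V/|Z| = 38.7 mA
P = VI cos φ = 37.5 × 0.0387 × cos(27.0°) = 1.29 W

1.29 W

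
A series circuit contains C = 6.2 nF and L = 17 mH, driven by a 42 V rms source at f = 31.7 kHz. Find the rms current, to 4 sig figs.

ω = 2πf = 199200 rad/s
X_L = ωL = 3386 Ω
X_C = 1/(ωC) = 809.8 Ω
Net reactance X = X_L − X_C = 2576 Ω
Z = j2576 Ω
|Z| = √(0² + 2576²) = 2576 Ω
I = V/|Z| = 42/2576 = 16.30 mA

16.30 mA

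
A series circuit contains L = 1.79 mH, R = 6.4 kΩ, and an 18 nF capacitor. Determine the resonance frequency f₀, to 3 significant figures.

ω₀ = 1/√(LC) = 1/√(0.00179 × 1.8e-08) = 176200 rad/s
f₀ = ω₀/(2π) = 28.0 kHz

28.0 kHz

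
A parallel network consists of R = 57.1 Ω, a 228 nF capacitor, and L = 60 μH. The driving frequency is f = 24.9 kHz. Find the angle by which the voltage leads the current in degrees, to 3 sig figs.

76.1°

ω = 2πf = 156500 rad/s
X_L = ωL = 9.39 Ω
X_C = 1/(ωC) = 28.0 Ω
Parallel: admittances add. Y = 1/R + 1/(jωL) + jωC
Y = (0.0175 − j0.0709) S
|Y| = 0.0730 S → |Z| = 1/|Y| = 13.7 Ω, ∠Z = −∠Y = 76.1°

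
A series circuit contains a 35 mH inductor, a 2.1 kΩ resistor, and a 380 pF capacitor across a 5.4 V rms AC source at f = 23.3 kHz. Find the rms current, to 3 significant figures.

415 μA

ω = 2πf = 146400 rad/s
X_L = ωL = 5120 Ω
X_C = 1/(ωC) = 18000 Ω
Net reactance X = X_L − X_C = -12900 Ω
Z = 2100 − j12900 Ω
|Z| = √(2100² + 12900²) = 13000 Ω
I = V/|Z| = 5.4/13000 = 415 μA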